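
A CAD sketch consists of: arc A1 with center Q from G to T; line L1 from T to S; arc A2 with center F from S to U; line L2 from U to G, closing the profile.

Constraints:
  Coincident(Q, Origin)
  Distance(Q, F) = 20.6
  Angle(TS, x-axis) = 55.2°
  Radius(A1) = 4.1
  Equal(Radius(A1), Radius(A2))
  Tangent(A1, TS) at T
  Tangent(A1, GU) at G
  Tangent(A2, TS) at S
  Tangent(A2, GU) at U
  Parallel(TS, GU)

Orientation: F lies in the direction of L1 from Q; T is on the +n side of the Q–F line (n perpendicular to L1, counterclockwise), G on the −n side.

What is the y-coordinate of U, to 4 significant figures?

14.58

The slot axis is L1's direction at 55.2°, so u = (cos 55.2°, sin 55.2°) = (0.5707, 0.8211) and n = (−sin 55.2°, cos 55.2°) = (-0.8211, 0.5707). Q is at the origin and F lies 20.6 along u from Q, so F = 20.6·u = (11.76, 16.92). Tangency of A1 to both parallel lines with radius 4.1 puts T and G at Q ± 4.1·n: T = (-3.367, 2.340), G = (3.367, -2.340). Equal radii place S and U the same way about F: S = F + 4.1·n = (8.390, 19.26), U = F − 4.1·n = (15.12, 14.58). So U.y = 14.58.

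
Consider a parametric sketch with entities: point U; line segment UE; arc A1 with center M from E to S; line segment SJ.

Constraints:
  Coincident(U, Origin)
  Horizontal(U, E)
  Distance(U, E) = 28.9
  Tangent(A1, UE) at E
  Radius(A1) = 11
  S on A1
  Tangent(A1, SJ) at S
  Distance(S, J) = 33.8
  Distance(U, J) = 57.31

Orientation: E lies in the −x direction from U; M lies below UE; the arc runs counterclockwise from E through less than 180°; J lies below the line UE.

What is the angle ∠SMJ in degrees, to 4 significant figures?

71.97°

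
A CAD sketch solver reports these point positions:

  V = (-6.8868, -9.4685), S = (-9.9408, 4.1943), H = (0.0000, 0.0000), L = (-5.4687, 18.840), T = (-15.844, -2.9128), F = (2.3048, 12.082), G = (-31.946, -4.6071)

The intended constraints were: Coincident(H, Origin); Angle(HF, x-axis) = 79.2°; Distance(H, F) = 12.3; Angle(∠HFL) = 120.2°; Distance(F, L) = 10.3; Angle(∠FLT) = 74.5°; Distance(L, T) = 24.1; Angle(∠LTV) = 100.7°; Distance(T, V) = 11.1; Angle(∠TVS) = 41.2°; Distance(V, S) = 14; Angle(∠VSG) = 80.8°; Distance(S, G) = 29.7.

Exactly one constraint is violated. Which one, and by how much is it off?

Distance(S, G) = 29.7 — off by 6.00.

H = (0.00, 0.00) ✓; HF at 79.20° ✓; |HF| = 12.30 ✓; ∠HFL = 120.2° ✓; |FL| = 10.30 ✓; ∠FLT = 74.50° ✓; |LT| = 24.10 ✓; ∠LTV = 100.7° ✓; |TV| = 11.10 ✓; ∠TVS = 41.20° ✓; |VS| = 14.00 ✓; ∠VSG = 80.80° ✓; |SG| = 23.70 ✗.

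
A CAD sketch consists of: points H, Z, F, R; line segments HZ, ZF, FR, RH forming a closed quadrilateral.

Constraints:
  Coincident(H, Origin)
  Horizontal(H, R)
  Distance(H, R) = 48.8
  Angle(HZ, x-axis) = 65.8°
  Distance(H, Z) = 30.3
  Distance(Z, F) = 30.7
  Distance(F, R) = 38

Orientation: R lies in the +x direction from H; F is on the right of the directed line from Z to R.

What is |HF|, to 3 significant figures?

11.3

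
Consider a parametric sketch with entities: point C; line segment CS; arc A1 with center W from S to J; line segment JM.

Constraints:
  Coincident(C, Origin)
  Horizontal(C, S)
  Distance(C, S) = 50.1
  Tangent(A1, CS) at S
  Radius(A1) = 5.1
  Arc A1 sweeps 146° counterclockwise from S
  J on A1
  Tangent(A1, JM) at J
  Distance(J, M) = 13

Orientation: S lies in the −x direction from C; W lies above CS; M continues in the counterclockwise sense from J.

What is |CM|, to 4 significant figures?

60.35

On A1, S sits at bearing -90° from W; a 146° counterclockwise sweep puts J at bearing 56°, so J = W + 5.1·(cos 56°, sin 56°) = (-47.25, 9.328). A1 meets JM tangentially, so WJ is at right angles to JM, so JM runs along (−sin 56°, cos 56°); with |JM| = 13.0, M = (-58.03, 16.60). Then |CM| = |M − C| = 60.35.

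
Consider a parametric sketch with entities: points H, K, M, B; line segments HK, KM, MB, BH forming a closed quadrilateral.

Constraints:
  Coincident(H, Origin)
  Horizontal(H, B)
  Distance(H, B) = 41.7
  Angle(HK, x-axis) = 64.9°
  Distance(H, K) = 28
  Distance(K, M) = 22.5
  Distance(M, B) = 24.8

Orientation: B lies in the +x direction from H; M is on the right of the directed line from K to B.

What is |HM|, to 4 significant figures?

17.50

Checks: |KM| = 22.50 ✓; |MB| = 24.80 ✓.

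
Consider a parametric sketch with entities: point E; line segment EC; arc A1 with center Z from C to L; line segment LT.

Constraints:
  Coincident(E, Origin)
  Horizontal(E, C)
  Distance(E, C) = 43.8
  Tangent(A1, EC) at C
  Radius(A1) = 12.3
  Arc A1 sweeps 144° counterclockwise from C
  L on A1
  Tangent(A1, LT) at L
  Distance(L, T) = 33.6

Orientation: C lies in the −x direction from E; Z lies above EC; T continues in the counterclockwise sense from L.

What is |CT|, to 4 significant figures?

46.50

E is at the origin; E and C share the same y with |EC| = 43.8 and C on the −x side, so C = (-43.80, 0.000). Since A1 is tangent to EC there, ZC ⟂ EC, so Z = C + (0, 12.3) = (-43.80, 12.30). On A1, C sits at bearing -90° from Z; a 144° counterclockwise sweep puts L at bearing 54°, so L = Z + 12.3·(cos 54°, sin 54°) = (-36.57, 22.25). Since A1 is tangent to LT there, ZL ⟂ LT, so LT runs along (−sin 54°, cos 54°); with |LT| = 33.6, T = (-63.75, 42.00). Then |CT| = |T − C| = 46.50.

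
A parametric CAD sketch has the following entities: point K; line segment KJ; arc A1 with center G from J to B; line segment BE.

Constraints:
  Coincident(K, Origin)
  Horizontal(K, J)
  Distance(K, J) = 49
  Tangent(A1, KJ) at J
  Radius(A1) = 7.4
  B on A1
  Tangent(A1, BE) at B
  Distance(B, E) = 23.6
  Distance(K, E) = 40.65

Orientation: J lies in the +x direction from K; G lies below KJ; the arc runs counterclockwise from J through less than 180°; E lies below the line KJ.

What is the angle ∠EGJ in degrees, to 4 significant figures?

136.2°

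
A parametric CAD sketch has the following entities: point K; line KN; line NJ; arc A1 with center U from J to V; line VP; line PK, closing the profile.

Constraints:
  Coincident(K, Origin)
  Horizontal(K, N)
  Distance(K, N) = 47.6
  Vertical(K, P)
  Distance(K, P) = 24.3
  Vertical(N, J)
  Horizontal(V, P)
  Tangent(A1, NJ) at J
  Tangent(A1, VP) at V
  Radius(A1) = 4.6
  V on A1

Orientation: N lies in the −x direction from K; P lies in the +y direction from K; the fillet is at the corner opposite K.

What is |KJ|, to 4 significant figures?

51.52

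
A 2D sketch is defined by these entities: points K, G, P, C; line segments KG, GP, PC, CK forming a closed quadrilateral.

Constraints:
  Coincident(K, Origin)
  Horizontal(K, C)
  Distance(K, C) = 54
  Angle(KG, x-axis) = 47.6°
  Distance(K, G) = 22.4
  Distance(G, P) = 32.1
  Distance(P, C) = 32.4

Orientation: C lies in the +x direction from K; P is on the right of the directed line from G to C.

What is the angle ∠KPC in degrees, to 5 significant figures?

124.75°

K is at the origin; K and C share the same y with |KC| = 54.0 and C in +x, so C = (54.0, 0). KG runs at 47.6° with |KG| = 22.4, so G = (15.104, 16.541). P is determined by |GP| = 32.1 and |PC| = 32.4 together: it lies at the intersection of circle(G, 32.1) and circle(C, 32.4). With |GC| = 42.267, the foot of the radical line on GC is 20.905 from G and the perpendicular offset is √(32.1² − 20.905²) = 24.360. Taking the right-of-GC solution: P = (24.808, -14.057).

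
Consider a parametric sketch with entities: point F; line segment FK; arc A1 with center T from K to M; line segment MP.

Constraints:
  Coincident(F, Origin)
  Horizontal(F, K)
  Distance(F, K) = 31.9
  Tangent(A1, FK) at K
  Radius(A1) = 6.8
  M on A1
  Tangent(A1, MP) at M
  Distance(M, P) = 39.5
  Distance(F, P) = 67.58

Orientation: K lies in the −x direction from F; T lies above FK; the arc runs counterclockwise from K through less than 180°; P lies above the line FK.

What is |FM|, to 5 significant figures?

29.390

Checks: |TM| = 6.800 ✓; ∠(TM, MP) = 90.00° ✓; |MP| = 39.50 ✓; |FP| = 67.58 ✓.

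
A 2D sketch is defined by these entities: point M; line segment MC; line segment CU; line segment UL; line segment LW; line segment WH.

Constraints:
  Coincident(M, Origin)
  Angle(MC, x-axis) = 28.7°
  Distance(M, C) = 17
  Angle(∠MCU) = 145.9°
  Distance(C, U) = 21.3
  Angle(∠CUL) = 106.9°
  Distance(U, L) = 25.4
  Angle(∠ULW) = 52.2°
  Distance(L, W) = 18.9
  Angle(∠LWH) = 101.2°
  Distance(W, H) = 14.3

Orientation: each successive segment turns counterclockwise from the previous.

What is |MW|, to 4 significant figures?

26.36

M is at the origin; MC runs at 28.7° with length 17.0, so C = (14.91, 8.164). ∠MCU = 145.9° gives CU at 62.80° from the x-axis; with |CU| = 21.3, U = (24.65, 27.11). ∠CUL = 106.9° gives UL at 135.9° from the x-axis; with |UL| = 25.4, L = (6.407, 44.78). ∠ULW = 52.2° gives LW at -96.30° from the x-axis; with |LW| = 18.9, W = (4.333, 26.00). Then |MW| = |W − M| = 26.36.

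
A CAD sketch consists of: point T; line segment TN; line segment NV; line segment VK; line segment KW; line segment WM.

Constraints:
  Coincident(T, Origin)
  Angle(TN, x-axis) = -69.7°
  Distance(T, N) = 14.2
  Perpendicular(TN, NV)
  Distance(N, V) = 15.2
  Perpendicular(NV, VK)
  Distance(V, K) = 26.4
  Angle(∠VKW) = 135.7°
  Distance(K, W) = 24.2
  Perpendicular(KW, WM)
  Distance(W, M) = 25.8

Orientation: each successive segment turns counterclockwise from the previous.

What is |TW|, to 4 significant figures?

29.57

NV ⟂ VK, so VK runs at 110.3°; with |VK| = 26.4, K = (10.02, 16.72). ∠VKW = 135.7° gives KW at 154.6° from the x-axis; with |KW| = 24.2, W = (-11.84, 27.10). Then |TW| = |W − T| = 29.57.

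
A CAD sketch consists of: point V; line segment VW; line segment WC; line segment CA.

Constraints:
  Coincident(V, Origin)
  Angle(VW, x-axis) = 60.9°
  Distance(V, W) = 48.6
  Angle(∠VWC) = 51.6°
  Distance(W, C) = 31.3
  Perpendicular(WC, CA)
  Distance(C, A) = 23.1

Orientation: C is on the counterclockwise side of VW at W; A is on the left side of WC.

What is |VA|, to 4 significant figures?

15.03

V is at the origin; VW runs at 60.9° with length 48.6, so W = 48.6·(cos 60.9°, sin 60.9°) = (23.64, 42.47). ∠VWC = 51.6°, so WC runs at 60.9° + (180° − 51.6°) = 189.3° from the x-axis; with |WC| = 31.3, C = W + 31.3·(cos 189.3°, sin 189.3°) = (-7.253, 37.41). The perpendicularity gives CA at right angles to WC; with |CA| = 23.1 on the left of WC, A = C + 23.1·(0.1616, -0.9869) = (-3.520, 14.61). Then |VA| = |A − V| = 15.03.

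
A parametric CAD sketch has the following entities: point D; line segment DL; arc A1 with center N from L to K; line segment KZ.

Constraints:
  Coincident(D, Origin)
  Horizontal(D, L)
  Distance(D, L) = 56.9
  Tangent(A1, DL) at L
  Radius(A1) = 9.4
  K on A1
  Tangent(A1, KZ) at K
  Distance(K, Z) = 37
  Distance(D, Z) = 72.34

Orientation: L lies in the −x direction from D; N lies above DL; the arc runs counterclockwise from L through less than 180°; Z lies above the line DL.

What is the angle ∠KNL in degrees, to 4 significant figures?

100.7°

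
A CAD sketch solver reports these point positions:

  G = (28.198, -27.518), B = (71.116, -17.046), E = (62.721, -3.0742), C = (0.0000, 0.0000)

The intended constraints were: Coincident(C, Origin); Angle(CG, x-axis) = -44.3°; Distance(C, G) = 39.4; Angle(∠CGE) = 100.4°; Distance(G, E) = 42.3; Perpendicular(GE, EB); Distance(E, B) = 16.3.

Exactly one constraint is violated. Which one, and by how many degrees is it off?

Perpendicular(GE, EB) — off by 4.30°.

C = (0.00, 0.00) ✓; CG at -44.30° ✓; |CG| = 39.40 ✓; ∠CGE = 100.4° ✓; |GE| = 42.30 ✓; ∠(GE, EB) = 94.30° ✗; |EB| = 16.30 ✓.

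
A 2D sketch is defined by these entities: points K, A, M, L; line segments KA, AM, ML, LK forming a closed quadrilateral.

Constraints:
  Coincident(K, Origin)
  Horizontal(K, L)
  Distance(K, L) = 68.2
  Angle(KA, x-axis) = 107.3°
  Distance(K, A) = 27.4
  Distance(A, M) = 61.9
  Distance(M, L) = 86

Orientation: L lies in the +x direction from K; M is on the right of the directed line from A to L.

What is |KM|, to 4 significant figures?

37.09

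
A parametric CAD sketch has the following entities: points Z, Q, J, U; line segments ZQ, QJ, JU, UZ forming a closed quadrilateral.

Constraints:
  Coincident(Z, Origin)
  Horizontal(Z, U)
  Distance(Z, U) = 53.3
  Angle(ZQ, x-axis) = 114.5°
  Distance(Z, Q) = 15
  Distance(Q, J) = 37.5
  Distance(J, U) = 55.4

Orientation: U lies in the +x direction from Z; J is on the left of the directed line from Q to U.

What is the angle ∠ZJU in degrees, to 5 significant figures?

62.592°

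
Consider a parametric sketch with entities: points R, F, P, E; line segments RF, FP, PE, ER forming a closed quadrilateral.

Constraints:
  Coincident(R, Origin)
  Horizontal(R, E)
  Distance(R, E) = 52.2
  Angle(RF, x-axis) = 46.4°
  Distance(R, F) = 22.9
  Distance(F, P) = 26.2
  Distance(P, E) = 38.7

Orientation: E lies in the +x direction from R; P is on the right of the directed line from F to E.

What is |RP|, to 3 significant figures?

17.6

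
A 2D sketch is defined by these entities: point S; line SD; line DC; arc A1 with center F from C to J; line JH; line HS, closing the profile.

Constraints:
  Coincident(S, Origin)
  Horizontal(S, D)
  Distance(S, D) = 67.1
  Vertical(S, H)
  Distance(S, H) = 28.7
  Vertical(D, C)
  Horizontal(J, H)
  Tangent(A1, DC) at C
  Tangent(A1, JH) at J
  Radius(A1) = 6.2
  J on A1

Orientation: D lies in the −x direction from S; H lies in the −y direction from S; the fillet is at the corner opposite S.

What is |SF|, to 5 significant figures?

64.923

SH is vertical with |SH| = 28.7 and H on the −y side, so H = (0.0000, -28.700). The virtual corner opposite S is at (-67.100, -28.700). A1 meets DC tangentially, so FC is at right angles to DC and tangency of A1 to JH means the radius FJ is perpendicular to JH, with radius 6.2, so the center F sits 6.2 in from both sides at F = (-60.900, -22.500). Then |SF| = |F − S| = 64.923.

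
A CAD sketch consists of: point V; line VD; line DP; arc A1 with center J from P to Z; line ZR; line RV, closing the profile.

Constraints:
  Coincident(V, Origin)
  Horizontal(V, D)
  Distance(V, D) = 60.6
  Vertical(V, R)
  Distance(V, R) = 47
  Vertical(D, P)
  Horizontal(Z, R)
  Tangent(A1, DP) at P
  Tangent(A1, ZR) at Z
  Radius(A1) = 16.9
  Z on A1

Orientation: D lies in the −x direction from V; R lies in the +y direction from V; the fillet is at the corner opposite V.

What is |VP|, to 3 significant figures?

67.7

V is at the origin; VD is horizontal with |VD| = 60.6 and D on the −x side, so D = (-60.6, 0.00). VR is vertical with |VR| = 47.0 and R on the +y side, so R = (0.00, 47.0). The virtual corner opposite V is at (-60.6, 47.0). The tangent condition forces JP to be normal to DP and since A1 is tangent to ZR there, JZ ⟂ ZR, with radius 16.9, so the center J sits 16.9 in from both sides at J = (-43.7, 30.1). That places the tangent points at P = (-60.6, 30.1) on DP and Z = (-43.7, 47.0) on ZR. Then |VP| = |P − V| = 67.7.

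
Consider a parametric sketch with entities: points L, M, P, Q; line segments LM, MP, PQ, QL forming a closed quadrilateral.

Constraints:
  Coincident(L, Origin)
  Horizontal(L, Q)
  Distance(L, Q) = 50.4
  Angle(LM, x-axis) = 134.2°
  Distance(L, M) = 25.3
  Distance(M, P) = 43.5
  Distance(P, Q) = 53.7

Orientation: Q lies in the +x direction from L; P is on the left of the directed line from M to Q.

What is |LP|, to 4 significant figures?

46.58

L is at the origin; LQ is horizontal with |LQ| = 50.4 and Q in +x, so Q = (50.4, 0). LM runs at 134.2° with |LM| = 25.3, so M = (-17.64, 18.14). P is determined by |MP| = 43.5 and |PQ| = 53.7 together: it lies at the intersection of circle(M, 43.5) and circle(Q, 53.7). With |MQ| = 70.41, the foot of the radical line on MQ is 28.17 from M and the perpendicular offset is √(43.5² − 28.17²) = 33.15. Taking the left-of-MQ solution: P = (18.12, 42.91).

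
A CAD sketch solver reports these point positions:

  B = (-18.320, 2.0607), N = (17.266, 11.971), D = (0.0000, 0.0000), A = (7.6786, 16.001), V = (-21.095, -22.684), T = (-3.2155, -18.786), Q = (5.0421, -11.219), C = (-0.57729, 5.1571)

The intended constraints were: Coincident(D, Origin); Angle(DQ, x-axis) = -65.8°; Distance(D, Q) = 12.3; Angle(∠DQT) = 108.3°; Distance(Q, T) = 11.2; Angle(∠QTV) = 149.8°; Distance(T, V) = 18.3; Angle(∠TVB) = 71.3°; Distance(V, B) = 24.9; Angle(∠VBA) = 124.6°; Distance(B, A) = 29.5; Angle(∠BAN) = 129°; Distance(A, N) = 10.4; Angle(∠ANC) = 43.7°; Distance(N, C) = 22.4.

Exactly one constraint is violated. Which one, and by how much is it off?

Distance(N, C) = 22.4 — off by 3.30.

D = (0.00, 0.00) ✓; DQ at -65.80° ✓; |DQ| = 12.30 ✓; ∠DQT = 108.3° ✓; |QT| = 11.20 ✓; ∠QTV = 149.8° ✓; |TV| = 18.30 ✓; ∠TVB = 71.30° ✓; |VB| = 24.90 ✓; ∠VBA = 124.6° ✓; |BA| = 29.50 ✓; ∠BAN = 129.0° ✓; |AN| = 10.40 ✓; ∠ANC = 43.70° ✓; |NC| = 19.10 ✗.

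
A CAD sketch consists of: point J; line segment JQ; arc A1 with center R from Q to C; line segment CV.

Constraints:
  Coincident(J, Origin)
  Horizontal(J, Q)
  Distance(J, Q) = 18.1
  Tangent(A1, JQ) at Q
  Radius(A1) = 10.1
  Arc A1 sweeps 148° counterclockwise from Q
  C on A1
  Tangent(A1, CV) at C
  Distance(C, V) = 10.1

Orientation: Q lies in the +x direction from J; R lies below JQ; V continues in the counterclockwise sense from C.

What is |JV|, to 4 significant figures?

32.11

On A1, Q sits at bearing 90° from R; a 148° counterclockwise sweep puts C at bearing 238°, so C = R + 10.1·(cos 238°, sin 238°) = (12.75, -18.67). A1 meets CV tangentially, so RC is at right angles to CV, so CV runs along (−sin 238°, cos 238°); with |CV| = 10.1, V = (21.31, -24.02). Then |JV| = |V − J| = 32.11.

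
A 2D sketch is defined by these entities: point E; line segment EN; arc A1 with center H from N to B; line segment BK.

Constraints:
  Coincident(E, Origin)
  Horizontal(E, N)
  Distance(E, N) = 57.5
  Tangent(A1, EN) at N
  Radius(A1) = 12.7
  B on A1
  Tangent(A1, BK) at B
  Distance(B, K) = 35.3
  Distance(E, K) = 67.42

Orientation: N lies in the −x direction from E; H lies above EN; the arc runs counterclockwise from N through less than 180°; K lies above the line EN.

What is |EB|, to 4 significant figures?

46.77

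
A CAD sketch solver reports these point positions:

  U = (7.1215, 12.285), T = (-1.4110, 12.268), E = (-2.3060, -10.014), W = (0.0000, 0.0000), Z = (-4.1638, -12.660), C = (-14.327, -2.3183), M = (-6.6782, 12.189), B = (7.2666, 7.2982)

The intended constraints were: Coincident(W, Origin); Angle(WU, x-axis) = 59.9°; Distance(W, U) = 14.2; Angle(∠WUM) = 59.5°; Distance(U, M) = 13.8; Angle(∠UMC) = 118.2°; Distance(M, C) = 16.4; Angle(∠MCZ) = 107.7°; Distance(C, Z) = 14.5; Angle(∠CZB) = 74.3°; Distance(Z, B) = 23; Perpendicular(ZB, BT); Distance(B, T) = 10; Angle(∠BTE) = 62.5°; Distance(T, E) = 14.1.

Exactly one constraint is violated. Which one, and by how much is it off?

Distance(T, E) = 14.1 — off by 8.20.

W = (0.00, 0.00) ✓; WU at 59.90° ✓; |WU| = 14.20 ✓; ∠WUM = 59.50° ✓; |UM| = 13.80 ✓; ∠UMC = 118.2° ✓; |MC| = 16.40 ✓; ∠MCZ = 107.7° ✓; |CZ| = 14.50 ✓; ∠CZB = 74.30° ✓; |ZB| = 23.00 ✓; ∠(ZB, BT) = 90.00° ✓; |BT| = 10.00 ✓; ∠BTE = 62.50° ✓; |TE| = 22.30 ✗.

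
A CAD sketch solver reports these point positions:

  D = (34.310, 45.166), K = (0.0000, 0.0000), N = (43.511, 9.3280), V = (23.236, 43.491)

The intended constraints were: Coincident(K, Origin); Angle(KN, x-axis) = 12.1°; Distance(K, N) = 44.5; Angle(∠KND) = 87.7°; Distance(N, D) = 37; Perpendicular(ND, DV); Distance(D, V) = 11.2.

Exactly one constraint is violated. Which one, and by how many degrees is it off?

Perpendicular(ND, DV) — off by 5.80°.

K = (0.00, 0.00) ✓; KN at 12.10° ✓; |KN| = 44.50 ✓; ∠KND = 87.70° ✓; |ND| = 37.00 ✓; ∠(ND, DV) = 84.20° ✗; |DV| = 11.20 ✓.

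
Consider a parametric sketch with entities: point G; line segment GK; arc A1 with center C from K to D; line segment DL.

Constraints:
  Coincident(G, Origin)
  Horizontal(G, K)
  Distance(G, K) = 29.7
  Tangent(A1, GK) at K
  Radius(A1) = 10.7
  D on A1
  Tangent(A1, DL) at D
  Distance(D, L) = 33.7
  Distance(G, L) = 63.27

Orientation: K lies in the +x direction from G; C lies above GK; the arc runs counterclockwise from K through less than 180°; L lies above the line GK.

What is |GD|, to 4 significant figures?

40.86

G is at the origin; G and K share the same y with |GK| = 29.7 and K on the +x side, so K = (29.70, 0.000). A1 meets GK tangentially, so CK is at right angles to GK, so C = K + (0, 10.7) = (29.70, 10.70). Since CD ⟂ DL (tangency), |CL| = √(10.7² + 33.7²) = 35.36 regardless of where D sits on A1. So L lies on both circle(G, 63.27) and circle(C, 35.36); the above-GK intersection is L = (48.47, 40.66). D is the foot of the tangent from L: D = (40.06, 8.029).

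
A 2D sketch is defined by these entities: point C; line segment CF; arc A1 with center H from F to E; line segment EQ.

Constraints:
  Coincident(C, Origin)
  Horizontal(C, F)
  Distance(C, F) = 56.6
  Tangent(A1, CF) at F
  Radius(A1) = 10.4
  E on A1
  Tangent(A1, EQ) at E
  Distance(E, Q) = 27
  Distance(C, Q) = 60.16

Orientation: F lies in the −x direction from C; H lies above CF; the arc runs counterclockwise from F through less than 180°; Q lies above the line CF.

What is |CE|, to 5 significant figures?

47.420

C is at the origin; C and F share the same y with |CF| = 56.6 and F on the −x side, so F = (-56.600, 0.0000). A1 meets CF tangentially, so HF is at right angles to CF, so H = F + (0, 10.4) = (-56.600, 10.400). Since HE ⟂ EQ (tangency), |HQ| = √(10.4² + 27.0²) = 28.934 regardless of where E sits on A1. So Q lies on both circle(C, 60.16) and circle(H, 28.934); the above-CF intersection is Q = (-46.912, 37.663). E is the foot of the tangent from Q: E = (-46.204, 10.673).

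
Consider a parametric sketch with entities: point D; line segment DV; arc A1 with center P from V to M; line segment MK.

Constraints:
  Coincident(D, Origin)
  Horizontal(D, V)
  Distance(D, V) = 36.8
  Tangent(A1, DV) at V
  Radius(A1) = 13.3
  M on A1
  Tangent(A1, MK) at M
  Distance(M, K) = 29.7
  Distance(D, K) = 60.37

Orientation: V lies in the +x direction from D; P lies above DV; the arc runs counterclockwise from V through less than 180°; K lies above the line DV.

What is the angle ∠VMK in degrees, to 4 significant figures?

125.2°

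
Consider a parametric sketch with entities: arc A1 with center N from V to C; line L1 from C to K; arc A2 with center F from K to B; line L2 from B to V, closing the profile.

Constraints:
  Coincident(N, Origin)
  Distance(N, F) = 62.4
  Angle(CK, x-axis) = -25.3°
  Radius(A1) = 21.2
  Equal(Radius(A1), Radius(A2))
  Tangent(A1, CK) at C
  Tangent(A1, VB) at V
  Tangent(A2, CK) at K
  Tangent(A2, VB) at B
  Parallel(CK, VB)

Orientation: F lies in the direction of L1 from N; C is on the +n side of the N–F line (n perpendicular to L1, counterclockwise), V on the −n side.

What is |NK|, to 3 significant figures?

65.9

Tangency of A1 to both parallel lines with radius 21.2 puts C and V at N ± 21.2·n: C = (9.06, 19.2), V = (-9.06, -19.2). Equal radii place K and B the same way about F: K = F + 21.2·n = (65.5, -7.50), B = F − 21.2·n = (47.4, -45.8). Then |NK| = |K − N| = 65.9.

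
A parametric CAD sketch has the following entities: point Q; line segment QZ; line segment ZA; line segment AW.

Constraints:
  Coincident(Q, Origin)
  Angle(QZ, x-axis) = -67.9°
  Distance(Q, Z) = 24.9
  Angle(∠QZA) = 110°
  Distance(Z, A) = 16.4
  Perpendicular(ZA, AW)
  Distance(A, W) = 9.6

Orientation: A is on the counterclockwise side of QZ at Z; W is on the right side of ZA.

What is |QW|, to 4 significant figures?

41.35

∠QZA = 110.0°, so ZA runs at -67.9° + (180° − 110.0°) = 2.100° from the x-axis; with |ZA| = 16.4, A = Z + 16.4·(cos 2.100°, sin 2.100°) = (25.76, -22.47). ZA ⟂ AW; with |AW| = 9.6 on the right of ZA, W = A + 9.6·(0.03664, -0.9993) = (26.11, -32.06). Then |QW| = |W − Q| = 41.35.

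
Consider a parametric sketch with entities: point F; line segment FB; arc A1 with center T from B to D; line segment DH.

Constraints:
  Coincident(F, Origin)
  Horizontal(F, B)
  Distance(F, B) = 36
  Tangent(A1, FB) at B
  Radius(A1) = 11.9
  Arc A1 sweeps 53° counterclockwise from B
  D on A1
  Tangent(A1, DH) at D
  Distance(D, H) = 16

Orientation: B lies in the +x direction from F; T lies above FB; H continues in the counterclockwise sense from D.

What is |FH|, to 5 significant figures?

57.849

F is at the origin; F and B share the same y with |FB| = 36.0 and B on the +x side, so B = (36.000, 0.0000). Tangency of A1 to FB means the radius TB is perpendicular to FB, so T = B + (0, 11.9) = (36.000, 11.900). On A1, B sits at bearing -90° from T; a 53° counterclockwise sweep puts D at bearing -37°, so D = T + 11.9·(cos -37°, sin -37°) = (45.504, 4.7384). A1 meets DH tangentially, so TD is at right angles to DH, so DH runs along (−sin -37°, cos -37°); with |DH| = 16.0, H = (55.133, 17.517). Then |FH| = |H − F| = 57.849.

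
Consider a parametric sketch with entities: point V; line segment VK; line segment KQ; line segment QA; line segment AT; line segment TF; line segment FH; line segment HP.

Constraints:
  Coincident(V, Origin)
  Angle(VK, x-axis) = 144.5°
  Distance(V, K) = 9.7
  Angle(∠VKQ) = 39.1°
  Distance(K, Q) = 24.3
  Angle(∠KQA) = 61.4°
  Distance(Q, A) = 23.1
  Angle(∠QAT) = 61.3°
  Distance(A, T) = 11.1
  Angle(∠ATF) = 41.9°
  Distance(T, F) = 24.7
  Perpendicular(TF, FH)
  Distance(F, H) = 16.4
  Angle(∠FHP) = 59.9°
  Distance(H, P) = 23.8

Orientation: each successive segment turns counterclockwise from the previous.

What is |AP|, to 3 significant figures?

5.09

V is at the origin; VK runs at 144.5° with length 9.7, so K = (-7.90, 5.63). ∠VKQ = 39.1° gives KQ at -74.6° from the x-axis; with |KQ| = 24.3, Q = (-1.44, -17.8). ∠KQA = 61.4° gives QA at 44.0° from the x-axis; with |QA| = 23.1, A = (15.2, -1.75). ∠QAT = 61.3° gives AT at 163° from the x-axis; with |AT| = 11.1, T = (4.57, 1.55). ∠ATF = 41.9° gives TF at -59.2° from the x-axis; with |TF| = 24.7, F = (17.2, -19.7). TF ⟂ FH, so FH runs at 30.8°; with |FH| = 16.4, H = (31.3, -11.3). ∠FHP = 59.9° gives HP at 151° from the x-axis; with |HP| = 23.8, P = (10.5, 0.309). Then |AP| = |P − A| = 5.09.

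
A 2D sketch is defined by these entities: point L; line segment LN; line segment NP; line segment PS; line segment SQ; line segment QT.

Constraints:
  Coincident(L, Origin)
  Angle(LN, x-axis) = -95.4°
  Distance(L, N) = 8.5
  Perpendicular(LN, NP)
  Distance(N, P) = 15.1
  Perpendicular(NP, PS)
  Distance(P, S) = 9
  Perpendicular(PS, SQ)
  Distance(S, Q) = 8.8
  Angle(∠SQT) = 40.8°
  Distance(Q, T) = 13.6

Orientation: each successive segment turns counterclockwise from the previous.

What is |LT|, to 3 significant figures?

18.6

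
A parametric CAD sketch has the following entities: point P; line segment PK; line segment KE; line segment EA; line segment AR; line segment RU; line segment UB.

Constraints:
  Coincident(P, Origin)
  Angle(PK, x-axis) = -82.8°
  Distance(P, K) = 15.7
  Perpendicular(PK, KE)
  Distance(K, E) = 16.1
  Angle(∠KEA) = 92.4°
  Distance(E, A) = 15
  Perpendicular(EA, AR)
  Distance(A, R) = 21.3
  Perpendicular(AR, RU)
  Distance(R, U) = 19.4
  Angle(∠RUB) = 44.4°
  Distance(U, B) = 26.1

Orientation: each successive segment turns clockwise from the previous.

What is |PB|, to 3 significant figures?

13.7

The perpendicularity gives RU at right angles to AR, so RU runs at -80.4°; with |RU| = 19.4, U = (7.73, -18.4). ∠RUB = 44.4° gives UB at 144° from the x-axis; with |UB| = 26.1, B = (-13.4, -3.04). Then |PB| = |B − P| = 13.7.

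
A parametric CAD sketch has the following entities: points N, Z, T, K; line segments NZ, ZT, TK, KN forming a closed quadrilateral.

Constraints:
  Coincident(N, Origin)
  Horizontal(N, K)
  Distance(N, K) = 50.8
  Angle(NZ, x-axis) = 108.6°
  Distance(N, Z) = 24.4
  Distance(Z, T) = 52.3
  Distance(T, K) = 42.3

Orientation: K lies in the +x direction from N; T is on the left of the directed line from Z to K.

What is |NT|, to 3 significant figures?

58.3

N is at the origin; N and K share the same y with |NK| = 50.8 and K in +x, so K = (50.8, 0). NZ runs at 108.6° with |NZ| = 24.4, so Z = (-7.78, 23.1). T is determined by |ZT| = 52.3 and |TK| = 42.3 together: it lies at the intersection of circle(Z, 52.3) and circle(K, 42.3). With |ZK| = 63.0, the foot of the radical line on ZK is 39.0 from Z and the perpendicular offset is √(52.3² − 39.0²) = 34.8. Taking the left-of-ZK solution: T = (41.3, 41.2).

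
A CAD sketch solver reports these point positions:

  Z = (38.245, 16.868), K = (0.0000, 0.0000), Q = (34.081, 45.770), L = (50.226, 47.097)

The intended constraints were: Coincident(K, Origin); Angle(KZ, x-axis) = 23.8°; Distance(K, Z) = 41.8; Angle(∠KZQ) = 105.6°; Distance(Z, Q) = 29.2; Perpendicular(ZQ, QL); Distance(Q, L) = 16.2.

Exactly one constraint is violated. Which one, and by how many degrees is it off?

Perpendicular(ZQ, QL) — off by 3.50°.

K = (0.00, 0.00) ✓; KZ at 23.80° ✓; |KZ| = 41.80 ✓; ∠KZQ = 105.6° ✓; |ZQ| = 29.20 ✓; ∠(ZQ, QL) = 93.50° ✗; |QL| = 16.20 ✓.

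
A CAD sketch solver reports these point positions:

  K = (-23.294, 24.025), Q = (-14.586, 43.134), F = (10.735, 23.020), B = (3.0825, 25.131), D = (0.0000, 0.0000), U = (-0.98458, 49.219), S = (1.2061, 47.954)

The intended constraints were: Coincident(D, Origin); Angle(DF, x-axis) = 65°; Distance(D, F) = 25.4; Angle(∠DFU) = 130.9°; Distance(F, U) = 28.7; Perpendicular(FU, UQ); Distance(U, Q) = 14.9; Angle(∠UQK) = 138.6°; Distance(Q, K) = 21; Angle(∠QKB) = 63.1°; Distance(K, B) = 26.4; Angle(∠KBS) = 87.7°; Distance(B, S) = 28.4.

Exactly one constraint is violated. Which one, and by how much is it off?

Distance(B, S) = 28.4 — off by 5.50.

D = (0.00, 0.00) ✓; DF at 65.00° ✓; |DF| = 25.40 ✓; ∠DFU = 130.9° ✓; |FU| = 28.70 ✓; ∠(FU, UQ) = 90.00° ✓; |UQ| = 14.90 ✓; ∠UQK = 138.6° ✓; |QK| = 21.00 ✓; ∠QKB = 63.10° ✓; |KB| = 26.40 ✓; ∠KBS = 87.70° ✓; |BS| = 22.90 ✗.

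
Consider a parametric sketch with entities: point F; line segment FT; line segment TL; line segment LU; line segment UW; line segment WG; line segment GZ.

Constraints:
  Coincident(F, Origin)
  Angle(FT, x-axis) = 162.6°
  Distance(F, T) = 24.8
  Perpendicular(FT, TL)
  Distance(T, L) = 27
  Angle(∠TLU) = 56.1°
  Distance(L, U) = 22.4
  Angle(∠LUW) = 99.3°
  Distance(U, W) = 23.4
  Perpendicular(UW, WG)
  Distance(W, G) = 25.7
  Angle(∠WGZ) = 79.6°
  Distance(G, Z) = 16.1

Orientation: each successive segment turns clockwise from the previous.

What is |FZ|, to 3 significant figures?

34.6

F is at the origin; FT runs at 162.6° with length 24.8, so T = (-23.7, 7.42). FT ⟂ TL, so TL runs at 72.6°; with |TL| = 27.0, L = (-15.6, 33.2). ∠TLU = 56.1° gives LU at -51.3° from the x-axis; with |LU| = 22.4, U = (-1.59, 15.7). ∠LUW = 99.3° gives UW at -132° from the x-axis; with |UW| = 23.4, W = (-17.2, -1.69). UW is perpendicular to WG, so WG runs at 138°; with |WG| = 25.7, G = (-36.3, 15.5). ∠WGZ = 79.6° gives GZ at 37.6° from the x-axis; with |GZ| = 16.1, Z = (-23.6, 25.3). Then |FZ| = |Z − F| = 34.6.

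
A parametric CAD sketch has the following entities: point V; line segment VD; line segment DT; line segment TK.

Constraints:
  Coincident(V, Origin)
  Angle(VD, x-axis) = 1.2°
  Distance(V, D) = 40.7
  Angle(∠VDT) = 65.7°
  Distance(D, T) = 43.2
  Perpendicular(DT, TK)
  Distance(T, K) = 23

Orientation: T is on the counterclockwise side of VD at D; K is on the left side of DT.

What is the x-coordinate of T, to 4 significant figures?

22.09

V is at the origin; VD runs at 1.2° with length 40.7, so D = 40.7·(cos 1.2°, sin 1.2°) = (40.69, 0.8524). ∠VDT = 65.7°, so DT runs at 1.2° + (180° − 65.7°) = 115.5° from the x-axis; with |DT| = 43.2, T = D + 43.2·(cos 115.5°, sin 115.5°) = (22.09, 39.84). So T.x = 22.09.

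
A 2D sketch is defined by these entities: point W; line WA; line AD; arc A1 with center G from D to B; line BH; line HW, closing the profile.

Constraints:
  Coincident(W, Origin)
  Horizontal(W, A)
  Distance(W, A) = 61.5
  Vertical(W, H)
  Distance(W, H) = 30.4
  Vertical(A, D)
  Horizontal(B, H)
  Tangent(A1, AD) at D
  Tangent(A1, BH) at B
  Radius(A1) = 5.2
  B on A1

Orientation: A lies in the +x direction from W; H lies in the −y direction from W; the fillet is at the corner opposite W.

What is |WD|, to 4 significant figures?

66.46

The virtual corner opposite W is at (61.50, -30.40). Since A1 is tangent to AD there, GD ⟂ AD and A1 meets BH tangentially, so GB is at right angles to BH, with radius 5.2, so the center G sits 5.2 in from both sides at G = (56.30, -25.20). That places the tangent points at D = (61.50, -25.20) on AD and B = (56.30, -30.40) on BH. Then |WD| = |D − W| = 66.46.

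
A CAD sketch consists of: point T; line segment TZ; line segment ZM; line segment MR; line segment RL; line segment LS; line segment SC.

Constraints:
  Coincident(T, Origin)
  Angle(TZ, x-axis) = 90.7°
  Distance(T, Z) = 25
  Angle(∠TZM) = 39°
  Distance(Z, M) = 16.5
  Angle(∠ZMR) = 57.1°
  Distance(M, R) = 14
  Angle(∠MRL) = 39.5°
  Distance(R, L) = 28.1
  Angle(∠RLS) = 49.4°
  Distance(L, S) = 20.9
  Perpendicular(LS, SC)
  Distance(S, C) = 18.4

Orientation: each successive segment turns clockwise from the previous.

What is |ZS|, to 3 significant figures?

23.4

∠MRL = 39.5° gives RL at 46.3° from the x-axis; with |RL| = 28.1, L = (15.7, 31.0). ∠RLS = 49.4° gives LS at -84.3° from the x-axis; with |LS| = 20.9, S = (17.8, 10.2). Then |ZS| = |S − Z| = 23.4.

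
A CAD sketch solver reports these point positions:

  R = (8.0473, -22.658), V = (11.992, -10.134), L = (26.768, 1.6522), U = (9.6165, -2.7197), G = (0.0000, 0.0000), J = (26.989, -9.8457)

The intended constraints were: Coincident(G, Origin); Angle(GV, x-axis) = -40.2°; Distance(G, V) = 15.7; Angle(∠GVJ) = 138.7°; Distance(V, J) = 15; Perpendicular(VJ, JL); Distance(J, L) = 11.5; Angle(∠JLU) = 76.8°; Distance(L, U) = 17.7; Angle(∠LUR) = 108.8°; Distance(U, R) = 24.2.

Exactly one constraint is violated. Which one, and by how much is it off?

Distance(U, R) = 24.2 — off by 4.20.

G = (0.00, 0.00) ✓; GV at -40.20° ✓; |GV| = 15.70 ✓; ∠GVJ = 138.7° ✓; |VJ| = 15.00 ✓; ∠(VJ, JL) = 90.00° ✓; |JL| = 11.50 ✓; ∠JLU = 76.80° ✓; |LU| = 17.70 ✓; ∠LUR = 108.8° ✓; |UR| = 20.00 ✗.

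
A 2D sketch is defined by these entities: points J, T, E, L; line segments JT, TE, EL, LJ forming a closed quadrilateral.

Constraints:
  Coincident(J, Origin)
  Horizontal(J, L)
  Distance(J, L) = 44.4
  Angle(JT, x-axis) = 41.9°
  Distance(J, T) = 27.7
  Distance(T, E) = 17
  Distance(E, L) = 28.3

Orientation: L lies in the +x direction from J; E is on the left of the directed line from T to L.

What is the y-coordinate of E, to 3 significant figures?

26.8

Checks: |TE| = 17.00 ✓; |EL| = 28.30 ✓.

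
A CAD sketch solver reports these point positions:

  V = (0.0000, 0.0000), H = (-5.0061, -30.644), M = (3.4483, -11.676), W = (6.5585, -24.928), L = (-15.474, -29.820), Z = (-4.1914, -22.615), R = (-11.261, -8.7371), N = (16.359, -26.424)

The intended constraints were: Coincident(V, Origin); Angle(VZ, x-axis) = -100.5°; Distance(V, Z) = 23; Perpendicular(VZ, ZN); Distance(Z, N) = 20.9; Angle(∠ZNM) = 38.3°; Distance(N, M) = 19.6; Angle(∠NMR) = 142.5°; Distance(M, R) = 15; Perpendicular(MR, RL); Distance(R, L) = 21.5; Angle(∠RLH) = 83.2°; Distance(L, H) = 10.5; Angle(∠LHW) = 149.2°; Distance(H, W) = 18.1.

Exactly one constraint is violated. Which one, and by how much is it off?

Distance(H, W) = 18.1 — off by 5.20.

V = (0.00, 0.00) ✓; VZ at -100.5° ✓; |VZ| = 23.00 ✓; ∠(VZ, ZN) = 90.00° ✓; |ZN| = 20.90 ✓; ∠ZNM = 38.30° ✓; |NM| = 19.60 ✓; ∠NMR = 142.5° ✓; |MR| = 15.00 ✓; ∠(MR, RL) = 90.00° ✓; |RL| = 21.50 ✓; ∠RLH = 83.20° ✓; |LH| = 10.50 ✓; ∠LHW = 149.2° ✓; |HW| = 12.90 ✗.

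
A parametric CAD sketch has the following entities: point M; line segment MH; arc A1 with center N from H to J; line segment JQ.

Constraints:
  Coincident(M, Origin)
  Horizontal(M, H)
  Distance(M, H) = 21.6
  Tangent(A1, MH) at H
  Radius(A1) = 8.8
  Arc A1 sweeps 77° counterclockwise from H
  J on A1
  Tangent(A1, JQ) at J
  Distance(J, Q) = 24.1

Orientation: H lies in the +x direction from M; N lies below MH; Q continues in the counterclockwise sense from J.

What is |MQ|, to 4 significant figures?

31.24

M is at the origin; MH is horizontal with |MH| = 21.6 and H on the +x side, so H = (21.60, 0.000). Since A1 is tangent to MH there, NH ⟂ MH, so N = H + (0, -8.8) = (21.60, -8.800). On A1, H sits at bearing 90° from N; a 77° counterclockwise sweep puts J at bearing 167°, so J = N + 8.8·(cos 167°, sin 167°) = (13.03, -6.820). Tangency of A1 to JQ means the radius NJ is perpendicular to JQ, so JQ runs along (−sin 167°, cos 167°); with |JQ| = 24.1, Q = (7.604, -30.30). Then |MQ| = |Q − M| = 31.24.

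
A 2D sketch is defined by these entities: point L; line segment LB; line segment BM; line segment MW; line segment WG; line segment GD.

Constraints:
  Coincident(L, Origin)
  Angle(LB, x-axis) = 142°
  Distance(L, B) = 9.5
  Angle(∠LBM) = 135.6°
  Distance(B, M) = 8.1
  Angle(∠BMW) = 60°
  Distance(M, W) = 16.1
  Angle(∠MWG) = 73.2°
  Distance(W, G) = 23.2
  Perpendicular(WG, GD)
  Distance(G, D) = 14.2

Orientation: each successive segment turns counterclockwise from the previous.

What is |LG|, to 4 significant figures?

13.20

L is at the origin; LB runs at 142.0° with length 9.5, so B = (-7.486, 5.849). ∠LBM = 135.6° gives BM at -173.6° from the x-axis; with |BM| = 8.1, M = (-15.54, 4.946). ∠BMW = 60.0° gives MW at -53.60° from the x-axis; with |MW| = 16.1, W = (-5.982, -8.013). ∠MWG = 73.2° gives WG at 53.20° from the x-axis; with |WG| = 23.2, G = (7.916, 10.56). Then |LG| = |G − L| = 13.20.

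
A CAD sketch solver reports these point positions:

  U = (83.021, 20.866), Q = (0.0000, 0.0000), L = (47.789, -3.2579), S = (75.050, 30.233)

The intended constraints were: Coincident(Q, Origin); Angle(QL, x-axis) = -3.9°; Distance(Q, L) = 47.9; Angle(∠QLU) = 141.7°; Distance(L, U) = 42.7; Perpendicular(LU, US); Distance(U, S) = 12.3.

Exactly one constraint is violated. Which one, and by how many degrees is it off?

Perpendicular(LU, US) — off by 6.00°.

Q = (0.00, 0.00) ✓; QL at -3.900° ✓; |QL| = 47.90 ✓; ∠QLU = 141.7° ✓; |LU| = 42.70 ✓; ∠(LU, US) = 96.00° ✗; |US| = 12.30 ✓.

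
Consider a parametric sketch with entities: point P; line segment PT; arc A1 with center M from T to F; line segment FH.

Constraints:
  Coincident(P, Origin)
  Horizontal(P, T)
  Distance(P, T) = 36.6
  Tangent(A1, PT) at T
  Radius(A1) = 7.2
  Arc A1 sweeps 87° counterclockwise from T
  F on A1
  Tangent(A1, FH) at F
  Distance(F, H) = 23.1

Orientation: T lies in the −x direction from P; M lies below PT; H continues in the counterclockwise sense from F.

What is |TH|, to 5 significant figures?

31.049

P is at the origin; PT is horizontal with |PT| = 36.6 and T on the −x side, so T = (-36.600, 0.0000). Tangency of A1 to PT means the radius MT is perpendicular to PT, so M = T + (0, -7.2) = (-36.600, -7.2000). On A1, T sits at bearing 90° from M; an 87° counterclockwise sweep puts F at bearing 177°, so F = M + 7.2·(cos 177°, sin 177°) = (-43.790, -6.8232). The tangent condition forces MF to be normal to FH, so FH runs along (−sin 177°, cos 177°); with |FH| = 23.1, H = (-44.999, -29.892). Then |TH| = |H − T| = 31.049.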